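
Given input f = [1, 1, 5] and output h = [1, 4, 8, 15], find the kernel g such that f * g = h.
Output length 4 = len(f) + len(g) - 1 ⇒ len(g) = 2. Solve g forward using g[k] = (h[k] - Σ_{i≥1} f[i]·g[k-i]) / f[0]: g[0] = h[0] / f[0] = 1 / 1 = 1; g[1] = (h[1] - 1×1) / f[0] = (4 - 1×1) / 1 = 3. So g = [1, 3]. Forward-check [1, 1, 5] * [1, 3]: h[0] = 1×1 = 1; h[1] = 1×3 + 1×1 = 4; h[2] = 1×3 + 5×1 = 8; h[3] = 5×3 = 15 → [1, 4, 8, 15] ✓

[1, 3]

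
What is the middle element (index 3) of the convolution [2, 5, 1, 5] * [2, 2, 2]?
Use y[k] = Σ_i a[i]·b[k-i] at k=3. y[3] = 5×2 + 1×2 + 5×2 = 22

22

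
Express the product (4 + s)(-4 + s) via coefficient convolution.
Ascending coefficients: a = [4, 1], b = [-4, 1]. c[0] = 4×-4 = -16; c[1] = 4×1 + 1×-4 = 0; c[2] = 1×1 = 1. Result coefficients: [-16, 0, 1] → -16 + s^2

-16 + s^2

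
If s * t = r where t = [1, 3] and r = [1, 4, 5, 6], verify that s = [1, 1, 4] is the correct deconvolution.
Forward-compute [1, 1, 4] * [1, 3]: r[0] = 1×1 = 1; r[1] = 1×3 + 1×1 = 4; r[2] = 1×3 + 4×1 = 7; r[3] = 4×3 = 12 → [1, 4, 7, 12]. Does not match given r = [1, 4, 5, 6].

Not verified. [1, 1, 4] * [1, 3] = [1, 4, 7, 12], which differs from [1, 4, 5, 6] at index 2.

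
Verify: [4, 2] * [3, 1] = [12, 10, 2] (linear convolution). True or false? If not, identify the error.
Recompute linear convolution of [4, 2] and [3, 1]: y[0] = 4×3 = 12; y[1] = 4×1 + 2×3 = 10; y[2] = 2×1 = 2 → [12, 10, 2]. Given [12, 10, 2] matches, so answer: Yes

Yes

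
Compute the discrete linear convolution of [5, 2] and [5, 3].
y[0] = 5×5 = 25; y[1] = 5×3 + 2×5 = 25; y[2] = 2×3 = 6

[25, 25, 6]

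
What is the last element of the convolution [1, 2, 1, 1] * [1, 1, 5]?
Use y[k] = Σ_i a[i]·b[k-i] at k=5. y[5] = 1×5 = 5

5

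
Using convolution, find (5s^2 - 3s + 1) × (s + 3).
Ascending coefficients: a = [1, -3, 5], b = [3, 1]. c[0] = 1×3 = 3; c[1] = 1×1 + -3×3 = -8; c[2] = -3×1 + 5×3 = 12; c[3] = 5×1 = 5. Result coefficients: [3, -8, 12, 5] → 5s^3 + 12s^2 - 8s + 3

5s^3 + 12s^2 - 8s + 3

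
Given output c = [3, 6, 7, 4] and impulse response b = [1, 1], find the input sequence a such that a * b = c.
Deconvolve c=[3, 6, 7, 4] by b=[1, 1]. Since b[0]=1, solve forward: a[0] = c[0] / 1 = 3; a[1] = (c[1] - 3×1) / 1 = 3; a[2] = (c[2] - 3×1) / 1 = 4. So a = [3, 3, 4]. Check by forward convolution: c[0] = 3×1 = 3; c[1] = 3×1 + 3×1 = 6; c[2] = 3×1 + 4×1 = 7; c[3] = 4×1 = 4

[3, 3, 4]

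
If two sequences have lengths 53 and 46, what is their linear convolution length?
Linear/full convolution length: m + n - 1 = 53 + 46 - 1 = 98

98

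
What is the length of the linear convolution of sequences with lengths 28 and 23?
Linear/full convolution length: m + n - 1 = 28 + 23 - 1 = 50

50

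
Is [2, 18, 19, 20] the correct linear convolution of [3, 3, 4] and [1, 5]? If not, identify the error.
Recompute linear convolution of [3, 3, 4] and [1, 5]: y[0] = 3×1 = 3; y[1] = 3×5 + 3×1 = 18; y[2] = 3×5 + 4×1 = 19; y[3] = 4×5 = 20 → [3, 18, 19, 20]. Compare to given [2, 18, 19, 20]: they differ at index 0: given 2, correct 3, so answer: No

No. Error at index 0: given 2, correct 3.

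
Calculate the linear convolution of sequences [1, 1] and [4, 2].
y[0] = 1×4 = 4; y[1] = 1×2 + 1×4 = 6; y[2] = 1×2 = 2

[4, 6, 2]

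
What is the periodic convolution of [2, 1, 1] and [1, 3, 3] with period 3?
Use y[k] = Σ_j f[j]·g[(k-j) mod 3]. y[0] = 2×1 + 1×3 + 1×3 = 8; y[1] = 2×3 + 1×1 + 1×3 = 10; y[2] = 2×3 + 1×3 + 1×1 = 10. Result: [8, 10, 10]

[8, 10, 10]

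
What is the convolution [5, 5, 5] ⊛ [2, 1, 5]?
y[0] = 5×2 = 10; y[1] = 5×1 + 5×2 = 15; y[2] = 5×5 + 5×1 + 5×2 = 40; y[3] = 5×5 + 5×1 = 30; y[4] = 5×5 = 25

[10, 15, 40, 30, 25]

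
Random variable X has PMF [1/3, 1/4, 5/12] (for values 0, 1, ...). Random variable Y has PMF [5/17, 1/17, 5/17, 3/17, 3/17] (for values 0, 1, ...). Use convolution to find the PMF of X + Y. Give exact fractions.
P(X+Y=k) = Σ_i P(X=i)·P(Y=k-i) — a convolution of [1/3, 1/4, 5/12] and [5/17, 1/17, 5/17, 3/17, 3/17]. P(X+Y=0) = (1/3)×(5/17) = 5/51; P(X+Y=1) = (1/3)×(1/17) + (1/4)×(5/17) = 1/51 + 5/68 = 19/204; P(X+Y=2) = (1/3)×(5/17) + (1/4)×(1/17) + (5/12)×(5/17) = 5/51 + 1/68 + 25/204 = 4/17; P(X+Y=3) = (1/3)×(3/17) + (1/4)×(5/17) + (5/12)×(1/17) = 1/17 + 5/68 + 5/204 = 8/51; P(X+Y=4) = (1/3)×(3/17) + (1/4)×(3/17) + (5/12)×(5/17) = 1/17 + 3/68 + 25/204 = 23/102; P(X+Y=5) = (1/4)×(3/17) + (5/12)×(3/17) = 3/68 + 5/68 = 2/17; P(X+Y=6) = (5/12)×(3/17) = 5/68. PMF: [5/51, 19/204, 4/17, 8/51, 23/102, 2/17, 5/68] (sums to 1 ✓)

[5/51, 19/204, 4/17, 8/51, 23/102, 2/17, 5/68]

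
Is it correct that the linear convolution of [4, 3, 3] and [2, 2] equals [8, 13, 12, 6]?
Recompute linear convolution of [4, 3, 3] and [2, 2]: y[0] = 4×2 = 8; y[1] = 4×2 + 3×2 = 14; y[2] = 3×2 + 3×2 = 12; y[3] = 3×2 = 6 → [8, 14, 12, 6]. Compare to given [8, 13, 12, 6]: they differ at index 1: given 13, correct 14, so answer: No

No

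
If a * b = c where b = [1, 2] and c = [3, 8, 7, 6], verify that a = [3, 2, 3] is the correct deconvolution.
Forward-compute [3, 2, 3] * [1, 2]: c[0] = 3×1 = 3; c[1] = 3×2 + 2×1 = 8; c[2] = 2×2 + 3×1 = 7; c[3] = 3×2 = 6 → [3, 8, 7, 6]. Matches given c = [3, 8, 7, 6], so verified.

Verified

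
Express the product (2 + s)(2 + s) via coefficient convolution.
Ascending coefficients: a = [2, 1], b = [2, 1]. c[0] = 2×2 = 4; c[1] = 2×1 + 1×2 = 4; c[2] = 1×1 = 1. Result coefficients: [4, 4, 1] → 4 + 4s + s^2

4 + 4s + s^2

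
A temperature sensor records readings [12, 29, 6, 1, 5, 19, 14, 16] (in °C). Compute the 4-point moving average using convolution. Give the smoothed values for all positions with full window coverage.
4-point moving average kernel = [1, 1, 1, 1]. Apply in 'valid' mode (full window coverage): avg[0] = (12 + 29 + 6 + 1) / 4 = 12.0; avg[1] = (29 + 6 + 1 + 5) / 4 = 10.25; avg[2] = (6 + 1 + 5 + 19) / 4 = 7.75; avg[3] = (1 + 5 + 19 + 14) / 4 = 9.75; avg[4] = (5 + 19 + 14 + 16) / 4 = 13.5. Smoothed values: [12.0, 10.25, 7.75, 9.75, 13.5]

[12.0, 10.25, 7.75, 9.75, 13.5]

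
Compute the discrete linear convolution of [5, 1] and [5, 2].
y[0] = 5×5 = 25; y[1] = 5×2 + 1×5 = 15; y[2] = 1×2 = 2

[25, 15, 2]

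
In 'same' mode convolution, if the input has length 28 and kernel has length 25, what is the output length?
'Same' mode returns an output with the same length as the input: 28

28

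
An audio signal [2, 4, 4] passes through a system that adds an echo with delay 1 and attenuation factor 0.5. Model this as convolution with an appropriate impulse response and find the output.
Direct-path + delayed-attenuated-path model → impulse response h = [1, 0.5] (1 at lag 0, 0.5 at lag 1). Output y[n] = x[n] + 0.5·x[n - 1] (with x[n] = 0 outside 0..2): y[0] = 2 + 0.5×0 = 2; y[1] = 4 + 0.5×2 = 5.0; y[2] = 4 + 0.5×4 = 6.0; y[3] = 0 + 0.5×4 = 2.0. So y = [2, 5.0, 6.0, 2.0]

[2, 5.0, 6.0, 2.0]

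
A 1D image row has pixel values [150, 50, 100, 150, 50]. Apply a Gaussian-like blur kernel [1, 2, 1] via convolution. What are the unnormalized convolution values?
Convolve image row [150, 50, 100, 150, 50] with kernel [1, 2, 1]: y[0] = 150×1 = 150; y[1] = 150×2 + 50×1 = 350; y[2] = 150×1 + 50×2 + 100×1 = 350; y[3] = 50×1 + 100×2 + 150×1 = 400; y[4] = 100×1 + 150×2 + 50×1 = 450; y[5] = 150×1 + 50×2 = 250; y[6] = 50×1 = 50 → [150, 350, 350, 400, 450, 250, 50]. Normalization factor = sum(kernel) = 4.

[150, 350, 350, 400, 450, 250, 50]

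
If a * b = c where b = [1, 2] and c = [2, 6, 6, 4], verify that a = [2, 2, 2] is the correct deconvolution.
Forward-compute [2, 2, 2] * [1, 2]: c[0] = 2×1 = 2; c[1] = 2×2 + 2×1 = 6; c[2] = 2×2 + 2×1 = 6; c[3] = 2×2 = 4 → [2, 6, 6, 4]. Matches given c = [2, 6, 6, 4], so verified.

Verified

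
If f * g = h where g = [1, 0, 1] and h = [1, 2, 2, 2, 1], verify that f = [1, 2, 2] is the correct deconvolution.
Forward-compute [1, 2, 2] * [1, 0, 1]: h[0] = 1×1 = 1; h[1] = 1×0 + 2×1 = 2; h[2] = 1×1 + 2×0 + 2×1 = 3; h[3] = 2×1 + 2×0 = 2; h[4] = 2×1 = 2 → [1, 2, 3, 2, 2]. Does not match given h = [1, 2, 2, 2, 1].

Not verified. [1, 2, 2] * [1, 0, 1] = [1, 2, 3, 2, 2], which differs from [1, 2, 2, 2, 1] at index 2.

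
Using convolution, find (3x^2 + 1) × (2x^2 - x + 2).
Ascending coefficients: a = [1, 0, 3], b = [2, -1, 2]. c[0] = 1×2 = 2; c[1] = 1×-1 + 0×2 = -1; c[2] = 1×2 + 0×-1 + 3×2 = 8; c[3] = 0×2 + 3×-1 = -3; c[4] = 3×2 = 6. Result coefficients: [2, -1, 8, -3, 6] → 6x^4 - 3x^3 + 8x^2 - x + 2

6x^4 - 3x^3 + 8x^2 - x + 2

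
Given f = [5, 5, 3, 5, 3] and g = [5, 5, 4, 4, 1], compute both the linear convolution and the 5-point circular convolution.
Linear: y_lin[0] = 5×5 = 25; y_lin[1] = 5×5 + 5×5 = 50; y_lin[2] = 5×4 + 5×5 + 3×5 = 60; y_lin[3] = 5×4 + 5×4 + 3×5 + 5×5 = 80; y_lin[4] = 5×1 + 5×4 + 3×4 + 5×5 + 3×5 = 77; y_lin[5] = 5×1 + 3×4 + 5×4 + 3×5 = 52; y_lin[6] = 3×1 + 5×4 + 3×4 = 35; y_lin[7] = 5×1 + 3×4 = 17; y_lin[8] = 3×1 = 3 → [25, 50, 60, 80, 77, 52, 35, 17, 3]. Circular (length 5): y[0] = 5×5 + 5×1 + 3×4 + 5×4 + 3×5 = 77; y[1] = 5×5 + 5×5 + 3×1 + 5×4 + 3×4 = 85; y[2] = 5×4 + 5×5 + 3×5 + 5×1 + 3×4 = 77; y[3] = 5×4 + 5×4 + 3×5 + 5×5 + 3×1 = 83; y[4] = 5×1 + 5×4 + 3×4 + 5×5 + 3×5 = 77 → [77, 85, 77, 83, 77]

Linear: [25, 50, 60, 80, 77, 52, 35, 17, 3], Circular: [77, 85, 77, 83, 77]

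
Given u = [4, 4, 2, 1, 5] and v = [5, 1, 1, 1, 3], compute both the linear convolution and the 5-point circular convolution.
Linear: y_lin[0] = 4×5 = 20; y_lin[1] = 4×1 + 4×5 = 24; y_lin[2] = 4×1 + 4×1 + 2×5 = 18; y_lin[3] = 4×1 + 4×1 + 2×1 + 1×5 = 15; y_lin[4] = 4×3 + 4×1 + 2×1 + 1×1 + 5×5 = 44; y_lin[5] = 4×3 + 2×1 + 1×1 + 5×1 = 20; y_lin[6] = 2×3 + 1×1 + 5×1 = 12; y_lin[7] = 1×3 + 5×1 = 8; y_lin[8] = 5×3 = 15 → [20, 24, 18, 15, 44, 20, 12, 8, 15]. Circular (length 5): y[0] = 4×5 + 4×3 + 2×1 + 1×1 + 5×1 = 40; y[1] = 4×1 + 4×5 + 2×3 + 1×1 + 5×1 = 36; y[2] = 4×1 + 4×1 + 2×5 + 1×3 + 5×1 = 26; y[3] = 4×1 + 4×1 + 2×1 + 1×5 + 5×3 = 30; y[4] = 4×3 + 4×1 + 2×1 + 1×1 + 5×5 = 44 → [40, 36, 26, 30, 44]

Linear: [20, 24, 18, 15, 44, 20, 12, 8, 15], Circular: [40, 36, 26, 30, 44]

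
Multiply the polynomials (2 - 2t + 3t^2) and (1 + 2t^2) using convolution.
Ascending coefficients: a = [2, -2, 3], b = [1, 0, 2]. c[0] = 2×1 = 2; c[1] = 2×0 + -2×1 = -2; c[2] = 2×2 + -2×0 + 3×1 = 7; c[3] = -2×2 + 3×0 = -4; c[4] = 3×2 = 6. Result coefficients: [2, -2, 7, -4, 6] → 2 - 2t + 7t^2 - 4t^3 + 6t^4

2 - 2t + 7t^2 - 4t^3 + 6t^4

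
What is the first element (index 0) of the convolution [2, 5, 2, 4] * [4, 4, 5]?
Use y[k] = Σ_i a[i]·b[k-i] at k=0. y[0] = 2×4 = 8

8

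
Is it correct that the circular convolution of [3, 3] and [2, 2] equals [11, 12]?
Recompute circular convolution of [3, 3] and [2, 2]: y[0] = 3×2 + 3×2 = 12; y[1] = 3×2 + 3×2 = 12 → [12, 12]. Compare to given [11, 12]: they differ at index 0: given 11, correct 12, so answer: No

No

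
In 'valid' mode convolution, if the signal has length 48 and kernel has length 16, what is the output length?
'Valid' mode counts only positions where the kernel fully overlaps the signal: m - n + 1 = 48 - 16 + 1 = 33

33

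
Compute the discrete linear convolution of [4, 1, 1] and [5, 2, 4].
y[0] = 4×5 = 20; y[1] = 4×2 + 1×5 = 13; y[2] = 4×4 + 1×2 + 1×5 = 23; y[3] = 1×4 + 1×2 = 6; y[4] = 1×4 = 4

[20, 13, 23, 6, 4]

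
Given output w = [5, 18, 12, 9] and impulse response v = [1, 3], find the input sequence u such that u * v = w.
Deconvolve w=[5, 18, 12, 9] by v=[1, 3]. Since v[0]=1, solve forward: u[0] = w[0] / 1 = 5; u[1] = (w[1] - 5×3) / 1 = 3; u[2] = (w[2] - 3×3) / 1 = 3. So u = [5, 3, 3]. Check by forward convolution: w[0] = 5×1 = 5; w[1] = 5×3 + 3×1 = 18; w[2] = 3×3 + 3×1 = 12; w[3] = 3×3 = 9

[5, 3, 3]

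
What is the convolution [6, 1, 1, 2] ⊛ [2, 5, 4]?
y[0] = 6×2 = 12; y[1] = 6×5 + 1×2 = 32; y[2] = 6×4 + 1×5 + 1×2 = 31; y[3] = 1×4 + 1×5 + 2×2 = 13; y[4] = 1×4 + 2×5 = 14; y[5] = 2×4 = 8

[12, 32, 31, 13, 14, 8]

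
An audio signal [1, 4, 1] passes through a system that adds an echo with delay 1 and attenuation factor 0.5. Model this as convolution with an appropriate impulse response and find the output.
Direct-path + delayed-attenuated-path model → impulse response h = [1, 0.5] (1 at lag 0, 0.5 at lag 1). Output y[n] = x[n] + 0.5·x[n - 1] (with x[n] = 0 outside 0..2): y[0] = 1 + 0.5×0 = 1; y[1] = 4 + 0.5×1 = 4.5; y[2] = 1 + 0.5×4 = 3.0; y[3] = 0 + 0.5×1 = 0.5. So y = [1, 4.5, 3.0, 0.5]

[1, 4.5, 3.0, 0.5]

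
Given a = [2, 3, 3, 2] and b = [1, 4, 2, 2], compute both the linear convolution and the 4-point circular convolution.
Linear: y_lin[0] = 2×1 = 2; y_lin[1] = 2×4 + 3×1 = 11; y_lin[2] = 2×2 + 3×4 + 3×1 = 19; y_lin[3] = 2×2 + 3×2 + 3×4 + 2×1 = 24; y_lin[4] = 3×2 + 3×2 + 2×4 = 20; y_lin[5] = 3×2 + 2×2 = 10; y_lin[6] = 2×2 = 4 → [2, 11, 19, 24, 20, 10, 4]. Circular (length 4): y[0] = 2×1 + 3×2 + 3×2 + 2×4 = 22; y[1] = 2×4 + 3×1 + 3×2 + 2×2 = 21; y[2] = 2×2 + 3×4 + 3×1 + 2×2 = 23; y[3] = 2×2 + 3×2 + 3×4 + 2×1 = 24 → [22, 21, 23, 24]

Linear: [2, 11, 19, 24, 20, 10, 4], Circular: [22, 21, 23, 24]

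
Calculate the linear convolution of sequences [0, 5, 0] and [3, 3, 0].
y[0] = 0×3 = 0; y[1] = 0×3 + 5×3 = 15; y[2] = 0×0 + 5×3 + 0×3 = 15; y[3] = 5×0 + 0×3 = 0; y[4] = 0×0 = 0

[0, 15, 15, 0, 0]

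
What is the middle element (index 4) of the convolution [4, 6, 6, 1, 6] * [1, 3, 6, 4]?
Use y[k] = Σ_i a[i]·b[k-i] at k=4. y[4] = 6×4 + 6×6 + 1×3 + 6×1 = 69

69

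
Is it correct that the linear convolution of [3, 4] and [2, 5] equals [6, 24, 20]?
Recompute linear convolution of [3, 4] and [2, 5]: y[0] = 3×2 = 6; y[1] = 3×5 + 4×2 = 23; y[2] = 4×5 = 20 → [6, 23, 20]. Compare to given [6, 24, 20]: they differ at index 1: given 24, correct 23, so answer: No

No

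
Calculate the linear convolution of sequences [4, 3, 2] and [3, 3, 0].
y[0] = 4×3 = 12; y[1] = 4×3 + 3×3 = 21; y[2] = 4×0 + 3×3 + 2×3 = 15; y[3] = 3×0 + 2×3 = 6; y[4] = 2×0 = 0

[12, 21, 15, 6, 0]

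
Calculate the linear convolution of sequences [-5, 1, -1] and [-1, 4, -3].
y[0] = -5×-1 = 5; y[1] = -5×4 + 1×-1 = -21; y[2] = -5×-3 + 1×4 + -1×-1 = 20; y[3] = 1×-3 + -1×4 = -7; y[4] = -1×-3 = 3

[5, -21, 20, -7, 3]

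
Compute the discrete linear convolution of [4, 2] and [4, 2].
y[0] = 4×4 = 16; y[1] = 4×2 + 2×4 = 16; y[2] = 2×2 = 4

[16, 16, 4]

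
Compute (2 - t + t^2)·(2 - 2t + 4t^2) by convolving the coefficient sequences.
Ascending coefficients: a = [2, -1, 1], b = [2, -2, 4]. c[0] = 2×2 = 4; c[1] = 2×-2 + -1×2 = -6; c[2] = 2×4 + -1×-2 + 1×2 = 12; c[3] = -1×4 + 1×-2 = -6; c[4] = 1×4 = 4. Result coefficients: [4, -6, 12, -6, 4] → 4 - 6t + 12t^2 - 6t^3 + 4t^4

4 - 6t + 12t^2 - 6t^3 + 4t^4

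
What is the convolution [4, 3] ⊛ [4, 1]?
y[0] = 4×4 = 16; y[1] = 4×1 + 3×4 = 16; y[2] = 3×1 = 3

[16, 16, 3]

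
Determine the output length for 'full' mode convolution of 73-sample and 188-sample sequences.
Linear/full convolution length: m + n - 1 = 73 + 188 - 1 = 260

260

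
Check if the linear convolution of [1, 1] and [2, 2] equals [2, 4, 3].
Recompute linear convolution of [1, 1] and [2, 2]: y[0] = 1×2 = 2; y[1] = 1×2 + 1×2 = 4; y[2] = 1×2 = 2 → [2, 4, 2]. Compare to given [2, 4, 3]: they differ at index 2: given 3, correct 2, so answer: No

No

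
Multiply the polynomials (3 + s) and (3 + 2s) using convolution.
Ascending coefficients: a = [3, 1], b = [3, 2]. c[0] = 3×3 = 9; c[1] = 3×2 + 1×3 = 9; c[2] = 1×2 = 2. Result coefficients: [9, 9, 2] → 9 + 9s + 2s^2

9 + 9s + 2s^2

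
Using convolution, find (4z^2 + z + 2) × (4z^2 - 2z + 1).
Ascending coefficients: a = [2, 1, 4], b = [1, -2, 4]. c[0] = 2×1 = 2; c[1] = 2×-2 + 1×1 = -3; c[2] = 2×4 + 1×-2 + 4×1 = 10; c[3] = 1×4 + 4×-2 = -4; c[4] = 4×4 = 16. Result coefficients: [2, -3, 10, -4, 16] → 16z^4 - 4z^3 + 10z^2 - 3z + 2

16z^4 - 4z^3 + 10z^2 - 3z + 2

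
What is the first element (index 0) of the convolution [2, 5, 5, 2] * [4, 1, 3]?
Use y[k] = Σ_i a[i]·b[k-i] at k=0. y[0] = 2×4 = 8

8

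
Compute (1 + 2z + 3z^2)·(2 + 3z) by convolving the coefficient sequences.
Ascending coefficients: a = [1, 2, 3], b = [2, 3]. c[0] = 1×2 = 2; c[1] = 1×3 + 2×2 = 7; c[2] = 2×3 + 3×2 = 12; c[3] = 3×3 = 9. Result coefficients: [2, 7, 12, 9] → 2 + 7z + 12z^2 + 9z^3

2 + 7z + 12z^2 + 9z^3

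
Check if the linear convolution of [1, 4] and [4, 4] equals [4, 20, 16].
Recompute linear convolution of [1, 4] and [4, 4]: y[0] = 1×4 = 4; y[1] = 1×4 + 4×4 = 20; y[2] = 4×4 = 16 → [4, 20, 16]. Given [4, 20, 16] matches, so answer: Yes

Yes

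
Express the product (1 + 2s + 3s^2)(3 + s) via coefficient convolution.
Ascending coefficients: a = [1, 2, 3], b = [3, 1]. c[0] = 1×3 = 3; c[1] = 1×1 + 2×3 = 7; c[2] = 2×1 + 3×3 = 11; c[3] = 3×1 = 3. Result coefficients: [3, 7, 11, 3] → 3 + 7s + 11s^2 + 3s^3

3 + 7s + 11s^2 + 3s^3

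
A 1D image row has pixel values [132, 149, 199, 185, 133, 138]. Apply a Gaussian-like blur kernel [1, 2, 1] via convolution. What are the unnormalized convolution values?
Convolve image row [132, 149, 199, 185, 133, 138] with kernel [1, 2, 1]: y[0] = 132×1 = 132; y[1] = 132×2 + 149×1 = 413; y[2] = 132×1 + 149×2 + 199×1 = 629; y[3] = 149×1 + 199×2 + 185×1 = 732; y[4] = 199×1 + 185×2 + 133×1 = 702; y[5] = 185×1 + 133×2 + 138×1 = 589; y[6] = 133×1 + 138×2 = 409; y[7] = 138×1 = 138 → [132, 413, 629, 732, 702, 589, 409, 138]. Normalization factor = sum(kernel) = 4.

[132, 413, 629, 732, 702, 589, 409, 138]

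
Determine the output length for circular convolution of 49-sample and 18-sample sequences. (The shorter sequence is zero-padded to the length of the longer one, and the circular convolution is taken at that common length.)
Circular convolution (zero-padding the shorter input) has length max(m, n) = max(49, 18) = 49

49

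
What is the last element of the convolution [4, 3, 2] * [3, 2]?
Use y[k] = Σ_i a[i]·b[k-i] at k=3. y[3] = 2×2 = 4

4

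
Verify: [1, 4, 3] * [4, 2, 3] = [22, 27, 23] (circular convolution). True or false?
Recompute circular convolution of [1, 4, 3] and [4, 2, 3]: y[0] = 1×4 + 4×3 + 3×2 = 22; y[1] = 1×2 + 4×4 + 3×3 = 27; y[2] = 1×3 + 4×2 + 3×4 = 23 → [22, 27, 23]. Given [22, 27, 23] matches, so answer: Yes

Yes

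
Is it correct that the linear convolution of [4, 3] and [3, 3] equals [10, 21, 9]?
Recompute linear convolution of [4, 3] and [3, 3]: y[0] = 4×3 = 12; y[1] = 4×3 + 3×3 = 21; y[2] = 3×3 = 9 → [12, 21, 9]. Compare to given [10, 21, 9]: they differ at index 0: given 10, correct 12, so answer: No

No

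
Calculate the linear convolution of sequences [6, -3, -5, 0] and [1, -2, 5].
y[0] = 6×1 = 6; y[1] = 6×-2 + -3×1 = -15; y[2] = 6×5 + -3×-2 + -5×1 = 31; y[3] = -3×5 + -5×-2 + 0×1 = -5; y[4] = -5×5 + 0×-2 = -25; y[5] = 0×5 = 0

[6, -15, 31, -5, -25, 0]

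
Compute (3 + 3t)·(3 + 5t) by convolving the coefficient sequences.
Ascending coefficients: a = [3, 3], b = [3, 5]. c[0] = 3×3 = 9; c[1] = 3×5 + 3×3 = 24; c[2] = 3×5 = 15. Result coefficients: [9, 24, 15] → 9 + 24t + 15t^2

9 + 24t + 15t^2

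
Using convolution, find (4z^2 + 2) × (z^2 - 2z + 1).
Ascending coefficients: a = [2, 0, 4], b = [1, -2, 1]. c[0] = 2×1 = 2; c[1] = 2×-2 + 0×1 = -4; c[2] = 2×1 + 0×-2 + 4×1 = 6; c[3] = 0×1 + 4×-2 = -8; c[4] = 4×1 = 4. Result coefficients: [2, -4, 6, -8, 4] → 4z^4 - 8z^3 + 6z^2 - 4z + 2

4z^4 - 8z^3 + 6z^2 - 4z + 2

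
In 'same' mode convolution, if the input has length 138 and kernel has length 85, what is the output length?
'Same' mode returns an output with the same length as the input: 138

138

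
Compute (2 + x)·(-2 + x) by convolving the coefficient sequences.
Ascending coefficients: a = [2, 1], b = [-2, 1]. c[0] = 2×-2 = -4; c[1] = 2×1 + 1×-2 = 0; c[2] = 1×1 = 1. Result coefficients: [-4, 0, 1] → -4 + x^2

-4 + x^2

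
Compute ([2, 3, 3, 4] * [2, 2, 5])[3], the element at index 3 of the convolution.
Use y[k] = Σ_i a[i]·b[k-i] at k=3. y[3] = 3×5 + 3×2 + 4×2 = 29

29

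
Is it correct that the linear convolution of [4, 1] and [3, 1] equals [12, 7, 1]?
Recompute linear convolution of [4, 1] and [3, 1]: y[0] = 4×3 = 12; y[1] = 4×1 + 1×3 = 7; y[2] = 1×1 = 1 → [12, 7, 1]. Given [12, 7, 1] matches, so answer: Yes

Yes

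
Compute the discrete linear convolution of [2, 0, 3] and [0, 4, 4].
y[0] = 2×0 = 0; y[1] = 2×4 + 0×0 = 8; y[2] = 2×4 + 0×4 + 3×0 = 8; y[3] = 0×4 + 3×4 = 12; y[4] = 3×4 = 12

[0, 8, 8, 12, 12]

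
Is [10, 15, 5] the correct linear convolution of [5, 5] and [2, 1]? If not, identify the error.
Recompute linear convolution of [5, 5] and [2, 1]: y[0] = 5×2 = 10; y[1] = 5×1 + 5×2 = 15; y[2] = 5×1 = 5 → [10, 15, 5]. Given [10, 15, 5] matches, so answer: Yes

Yes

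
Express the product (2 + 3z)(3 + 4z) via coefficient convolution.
Ascending coefficients: a = [2, 3], b = [3, 4]. c[0] = 2×3 = 6; c[1] = 2×4 + 3×3 = 17; c[2] = 3×4 = 12. Result coefficients: [6, 17, 12] → 6 + 17z + 12z^2

6 + 17z + 12z^2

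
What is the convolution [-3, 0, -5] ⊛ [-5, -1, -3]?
y[0] = -3×-5 = 15; y[1] = -3×-1 + 0×-5 = 3; y[2] = -3×-3 + 0×-1 + -5×-5 = 34; y[3] = 0×-3 + -5×-1 = 5; y[4] = -5×-3 = 15

[15, 3, 34, 5, 15]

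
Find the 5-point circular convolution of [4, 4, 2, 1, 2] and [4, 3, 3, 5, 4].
Use y[k] = Σ_j x[j]·h[(k-j) mod 5]. y[0] = 4×4 + 4×4 + 2×5 + 1×3 + 2×3 = 51; y[1] = 4×3 + 4×4 + 2×4 + 1×5 + 2×3 = 47; y[2] = 4×3 + 4×3 + 2×4 + 1×4 + 2×5 = 46; y[3] = 4×5 + 4×3 + 2×3 + 1×4 + 2×4 = 50; y[4] = 4×4 + 4×5 + 2×3 + 1×3 + 2×4 = 53. Result: [51, 47, 46, 50, 53]

[51, 47, 46, 50, 53]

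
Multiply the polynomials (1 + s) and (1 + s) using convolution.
Ascending coefficients: a = [1, 1], b = [1, 1]. c[0] = 1×1 = 1; c[1] = 1×1 + 1×1 = 2; c[2] = 1×1 = 1. Result coefficients: [1, 2, 1] → 1 + 2s + s^2

1 + 2s + s^2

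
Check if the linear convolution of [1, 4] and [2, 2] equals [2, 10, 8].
Recompute linear convolution of [1, 4] and [2, 2]: y[0] = 1×2 = 2; y[1] = 1×2 + 4×2 = 10; y[2] = 4×2 = 8 → [2, 10, 8]. Given [2, 10, 8] matches, so answer: Yes

Yes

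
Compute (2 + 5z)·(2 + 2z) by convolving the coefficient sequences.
Ascending coefficients: a = [2, 5], b = [2, 2]. c[0] = 2×2 = 4; c[1] = 2×2 + 5×2 = 14; c[2] = 5×2 = 10. Result coefficients: [4, 14, 10] → 4 + 14z + 10z^2

4 + 14z + 10z^2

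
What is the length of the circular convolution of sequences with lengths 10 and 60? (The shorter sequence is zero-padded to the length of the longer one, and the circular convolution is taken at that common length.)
Circular convolution (zero-padding the shorter input) has length max(m, n) = max(10, 60) = 60

60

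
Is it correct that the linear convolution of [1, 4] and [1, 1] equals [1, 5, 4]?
Recompute linear convolution of [1, 4] and [1, 1]: y[0] = 1×1 = 1; y[1] = 1×1 + 4×1 = 5; y[2] = 4×1 = 4 → [1, 5, 4]. Given [1, 5, 4] matches, so answer: Yes

Yes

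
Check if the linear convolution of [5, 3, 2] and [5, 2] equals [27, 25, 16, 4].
Recompute linear convolution of [5, 3, 2] and [5, 2]: y[0] = 5×5 = 25; y[1] = 5×2 + 3×5 = 25; y[2] = 3×2 + 2×5 = 16; y[3] = 2×2 = 4 → [25, 25, 16, 4]. Compare to given [27, 25, 16, 4]: they differ at index 0: given 27, correct 25, so answer: No

No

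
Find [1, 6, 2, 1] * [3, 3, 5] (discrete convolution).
y[0] = 1×3 = 3; y[1] = 1×3 + 6×3 = 21; y[2] = 1×5 + 6×3 + 2×3 = 29; y[3] = 6×5 + 2×3 + 1×3 = 39; y[4] = 2×5 + 1×3 = 13; y[5] = 1×5 = 5

[3, 21, 29, 39, 13, 5]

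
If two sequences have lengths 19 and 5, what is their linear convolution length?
Linear/full convolution length: m + n - 1 = 19 + 5 - 1 = 23

23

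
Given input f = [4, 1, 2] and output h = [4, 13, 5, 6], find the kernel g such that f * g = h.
Output length 4 = len(f) + len(g) - 1 ⇒ len(g) = 2. Solve g forward using g[k] = (h[k] - Σ_{i≥1} f[i]·g[k-i]) / f[0]: g[0] = h[0] / f[0] = 4 / 4 = 1; g[1] = (h[1] - 1×1) / f[0] = (13 - 1×1) / 4 = 3. So g = [1, 3]. Forward-check [4, 1, 2] * [1, 3]: h[0] = 4×1 = 4; h[1] = 4×3 + 1×1 = 13; h[2] = 1×3 + 2×1 = 5; h[3] = 2×3 = 6 → [4, 13, 5, 6] ✓

[1, 3]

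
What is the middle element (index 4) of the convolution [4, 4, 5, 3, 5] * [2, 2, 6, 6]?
Use y[k] = Σ_i a[i]·b[k-i] at k=4. y[4] = 4×6 + 5×6 + 3×2 + 5×2 = 70

70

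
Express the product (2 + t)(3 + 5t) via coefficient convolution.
Ascending coefficients: a = [2, 1], b = [3, 5]. c[0] = 2×3 = 6; c[1] = 2×5 + 1×3 = 13; c[2] = 1×5 = 5. Result coefficients: [6, 13, 5] → 6 + 13t + 5t^2

6 + 13t + 5t^2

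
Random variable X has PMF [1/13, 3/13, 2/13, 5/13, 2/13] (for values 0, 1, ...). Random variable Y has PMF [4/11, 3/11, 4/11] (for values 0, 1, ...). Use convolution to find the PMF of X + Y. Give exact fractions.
P(X+Y=k) = Σ_i P(X=i)·P(Y=k-i) — a convolution of [1/13, 3/13, 2/13, 5/13, 2/13] and [4/11, 3/11, 4/11]. P(X+Y=0) = (1/13)×(4/11) = 4/143; P(X+Y=1) = (1/13)×(3/11) + (3/13)×(4/11) = 3/143 + 12/143 = 15/143; P(X+Y=2) = (1/13)×(4/11) + (3/13)×(3/11) + (2/13)×(4/11) = 4/143 + 9/143 + 8/143 = 21/143; P(X+Y=3) = (3/13)×(4/11) + (2/13)×(3/11) + (5/13)×(4/11) = 12/143 + 6/143 + 20/143 = 38/143; P(X+Y=4) = (2/13)×(4/11) + (5/13)×(3/11) + (2/13)×(4/11) = 8/143 + 15/143 + 8/143 = 31/143; P(X+Y=5) = (5/13)×(4/11) + (2/13)×(3/11) = 20/143 + 6/143 = 2/11; P(X+Y=6) = (2/13)×(4/11) = 8/143. PMF: [4/143, 15/143, 21/143, 38/143, 31/143, 2/11, 8/143] (sums to 1 ✓)

[4/143, 15/143, 21/143, 38/143, 31/143, 2/11, 8/143]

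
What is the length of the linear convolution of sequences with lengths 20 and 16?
Linear/full convolution length: m + n - 1 = 20 + 16 - 1 = 35

35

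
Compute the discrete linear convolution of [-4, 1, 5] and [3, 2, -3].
y[0] = -4×3 = -12; y[1] = -4×2 + 1×3 = -5; y[2] = -4×-3 + 1×2 + 5×3 = 29; y[3] = 1×-3 + 5×2 = 7; y[4] = 5×-3 = -15

[-12, -5, 29, 7, -15]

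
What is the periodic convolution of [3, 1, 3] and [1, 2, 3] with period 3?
Use y[k] = Σ_j s[j]·t[(k-j) mod 3]. y[0] = 3×1 + 1×3 + 3×2 = 12; y[1] = 3×2 + 1×1 + 3×3 = 16; y[2] = 3×3 + 1×2 + 3×1 = 14. Result: [12, 16, 14]

[12, 16, 14]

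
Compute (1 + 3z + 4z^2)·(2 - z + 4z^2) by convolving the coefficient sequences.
Ascending coefficients: a = [1, 3, 4], b = [2, -1, 4]. c[0] = 1×2 = 2; c[1] = 1×-1 + 3×2 = 5; c[2] = 1×4 + 3×-1 + 4×2 = 9; c[3] = 3×4 + 4×-1 = 8; c[4] = 4×4 = 16. Result coefficients: [2, 5, 9, 8, 16] → 2 + 5z + 9z^2 + 8z^3 + 16z^4

2 + 5z + 9z^2 + 8z^3 + 16z^4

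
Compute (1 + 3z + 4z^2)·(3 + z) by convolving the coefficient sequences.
Ascending coefficients: a = [1, 3, 4], b = [3, 1]. c[0] = 1×3 = 3; c[1] = 1×1 + 3×3 = 10; c[2] = 3×1 + 4×3 = 15; c[3] = 4×1 = 4. Result coefficients: [3, 10, 15, 4] → 3 + 10z + 15z^2 + 4z^3

3 + 10z + 15z^2 + 4z^3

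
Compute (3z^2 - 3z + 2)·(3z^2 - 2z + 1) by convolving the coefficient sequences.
Ascending coefficients: a = [2, -3, 3], b = [1, -2, 3]. c[0] = 2×1 = 2; c[1] = 2×-2 + -3×1 = -7; c[2] = 2×3 + -3×-2 + 3×1 = 15; c[3] = -3×3 + 3×-2 = -15; c[4] = 3×3 = 9. Result coefficients: [2, -7, 15, -15, 9] → 9z^4 - 15z^3 + 15z^2 - 7z + 2

9z^4 - 15z^3 + 15z^2 - 7z + 2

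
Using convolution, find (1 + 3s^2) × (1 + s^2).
Ascending coefficients: a = [1, 0, 3], b = [1, 0, 1]. c[0] = 1×1 = 1; c[1] = 1×0 + 0×1 = 0; c[2] = 1×1 + 0×0 + 3×1 = 4; c[3] = 0×1 + 3×0 = 0; c[4] = 3×1 = 3. Result coefficients: [1, 0, 4, 0, 3] → 1 + 4s^2 + 3s^4

1 + 4s^2 + 3s^4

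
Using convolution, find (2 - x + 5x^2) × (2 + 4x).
Ascending coefficients: a = [2, -1, 5], b = [2, 4]. c[0] = 2×2 = 4; c[1] = 2×4 + -1×2 = 6; c[2] = -1×4 + 5×2 = 6; c[3] = 5×4 = 20. Result coefficients: [4, 6, 6, 20] → 4 + 6x + 6x^2 + 20x^3

4 + 6x + 6x^2 + 20x^3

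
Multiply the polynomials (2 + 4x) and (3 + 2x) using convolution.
Ascending coefficients: a = [2, 4], b = [3, 2]. c[0] = 2×3 = 6; c[1] = 2×2 + 4×3 = 16; c[2] = 4×2 = 8. Result coefficients: [6, 16, 8] → 6 + 16x + 8x^2

6 + 16x + 8x^2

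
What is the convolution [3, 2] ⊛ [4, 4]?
y[0] = 3×4 = 12; y[1] = 3×4 + 2×4 = 20; y[2] = 2×4 = 8

[12, 20, 8]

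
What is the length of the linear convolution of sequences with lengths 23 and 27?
Linear/full convolution length: m + n - 1 = 23 + 27 - 1 = 49

49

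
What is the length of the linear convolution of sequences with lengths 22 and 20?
Linear/full convolution length: m + n - 1 = 22 + 20 - 1 = 41

41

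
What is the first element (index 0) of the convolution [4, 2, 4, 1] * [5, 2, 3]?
Use y[k] = Σ_i a[i]·b[k-i] at k=0. y[0] = 4×5 = 20

20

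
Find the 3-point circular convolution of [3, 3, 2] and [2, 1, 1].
Use y[k] = Σ_j a[j]·b[(k-j) mod 3]. y[0] = 3×2 + 3×1 + 2×1 = 11; y[1] = 3×1 + 3×2 + 2×1 = 11; y[2] = 3×1 + 3×1 + 2×2 = 10. Result: [11, 11, 10]

[11, 11, 10]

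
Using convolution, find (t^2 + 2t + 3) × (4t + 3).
Ascending coefficients: a = [3, 2, 1], b = [3, 4]. c[0] = 3×3 = 9; c[1] = 3×4 + 2×3 = 18; c[2] = 2×4 + 1×3 = 11; c[3] = 1×4 = 4. Result coefficients: [9, 18, 11, 4] → 4t^3 + 11t^2 + 18t + 9

4t^3 + 11t^2 + 18t + 9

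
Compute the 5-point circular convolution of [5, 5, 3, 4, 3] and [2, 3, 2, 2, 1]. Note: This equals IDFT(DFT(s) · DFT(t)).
Either evaluate y[k] = Σ_j s[j]·t[(k-j) mod 5] directly, or use IDFT(DFT(s) · DFT(t)). y[0] = 5×2 + 5×1 + 3×2 + 4×2 + 3×3 = 38; y[1] = 5×3 + 5×2 + 3×1 + 4×2 + 3×2 = 42; y[2] = 5×2 + 5×3 + 3×2 + 4×1 + 3×2 = 41; y[3] = 5×2 + 5×2 + 3×3 + 4×2 + 3×1 = 40; y[4] = 5×1 + 5×2 + 3×2 + 4×3 + 3×2 = 39. Result: [38, 42, 41, 40, 39]

[38, 42, 41, 40, 39]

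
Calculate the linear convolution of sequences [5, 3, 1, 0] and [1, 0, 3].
y[0] = 5×1 = 5; y[1] = 5×0 + 3×1 = 3; y[2] = 5×3 + 3×0 + 1×1 = 16; y[3] = 3×3 + 1×0 + 0×1 = 9; y[4] = 1×3 + 0×0 = 3; y[5] = 0×3 = 0

[5, 3, 16, 9, 3, 0]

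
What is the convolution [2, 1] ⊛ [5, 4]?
y[0] = 2×5 = 10; y[1] = 2×4 + 1×5 = 13; y[2] = 1×4 = 4

[10, 13, 4]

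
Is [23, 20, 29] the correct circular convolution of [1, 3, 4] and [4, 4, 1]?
Recompute circular convolution of [1, 3, 4] and [4, 4, 1]: y[0] = 1×4 + 3×1 + 4×4 = 23; y[1] = 1×4 + 3×4 + 4×1 = 20; y[2] = 1×1 + 3×4 + 4×4 = 29 → [23, 20, 29]. Given [23, 20, 29] matches, so answer: Yes

Yes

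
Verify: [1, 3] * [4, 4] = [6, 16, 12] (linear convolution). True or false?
Recompute linear convolution of [1, 3] and [4, 4]: y[0] = 1×4 = 4; y[1] = 1×4 + 3×4 = 16; y[2] = 3×4 = 12 → [4, 16, 12]. Compare to given [6, 16, 12]: they differ at index 0: given 6, correct 4, so answer: No

No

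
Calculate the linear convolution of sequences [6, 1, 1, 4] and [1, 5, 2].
y[0] = 6×1 = 6; y[1] = 6×5 + 1×1 = 31; y[2] = 6×2 + 1×5 + 1×1 = 18; y[3] = 1×2 + 1×5 + 4×1 = 11; y[4] = 1×2 + 4×5 = 22; y[5] = 4×2 = 8

[6, 31, 18, 11, 22, 8]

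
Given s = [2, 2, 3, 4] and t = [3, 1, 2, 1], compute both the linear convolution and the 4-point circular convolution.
Linear: y_lin[0] = 2×3 = 6; y_lin[1] = 2×1 + 2×3 = 8; y_lin[2] = 2×2 + 2×1 + 3×3 = 15; y_lin[3] = 2×1 + 2×2 + 3×1 + 4×3 = 21; y_lin[4] = 2×1 + 3×2 + 4×1 = 12; y_lin[5] = 3×1 + 4×2 = 11; y_lin[6] = 4×1 = 4 → [6, 8, 15, 21, 12, 11, 4]. Circular (length 4): y[0] = 2×3 + 2×1 + 3×2 + 4×1 = 18; y[1] = 2×1 + 2×3 + 3×1 + 4×2 = 19; y[2] = 2×2 + 2×1 + 3×3 + 4×1 = 19; y[3] = 2×1 + 2×2 + 3×1 + 4×3 = 21 → [18, 19, 19, 21]

Linear: [6, 8, 15, 21, 12, 11, 4], Circular: [18, 19, 19, 21]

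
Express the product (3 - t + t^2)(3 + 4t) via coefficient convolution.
Ascending coefficients: a = [3, -1, 1], b = [3, 4]. c[0] = 3×3 = 9; c[1] = 3×4 + -1×3 = 9; c[2] = -1×4 + 1×3 = -1; c[3] = 1×4 = 4. Result coefficients: [9, 9, -1, 4] → 9 + 9t - t^2 + 4t^3

9 + 9t - t^2 + 4t^3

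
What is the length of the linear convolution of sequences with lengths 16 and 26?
Linear/full convolution length: m + n - 1 = 16 + 26 - 1 = 41

41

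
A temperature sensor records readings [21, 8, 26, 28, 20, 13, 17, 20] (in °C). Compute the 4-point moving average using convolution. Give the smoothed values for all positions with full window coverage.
4-point moving average kernel = [1, 1, 1, 1]. Apply in 'valid' mode (full window coverage): avg[0] = (21 + 8 + 26 + 28) / 4 = 20.75; avg[1] = (8 + 26 + 28 + 20) / 4 = 20.5; avg[2] = (26 + 28 + 20 + 13) / 4 = 21.75; avg[3] = (28 + 20 + 13 + 17) / 4 = 19.5; avg[4] = (20 + 13 + 17 + 20) / 4 = 17.5. Smoothed values: [20.75, 20.5, 21.75, 19.5, 17.5]

[20.75, 20.5, 21.75, 19.5, 17.5]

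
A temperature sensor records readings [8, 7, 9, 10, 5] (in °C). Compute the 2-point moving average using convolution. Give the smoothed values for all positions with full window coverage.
2-point moving average kernel = [1, 1]. Apply in 'valid' mode (full window coverage): avg[0] = (8 + 7) / 2 = 7.5; avg[1] = (7 + 9) / 2 = 8.0; avg[2] = (9 + 10) / 2 = 9.5; avg[3] = (10 + 5) / 2 = 7.5. Smoothed values: [7.5, 8.0, 9.5, 7.5]

[7.5, 8.0, 9.5, 7.5]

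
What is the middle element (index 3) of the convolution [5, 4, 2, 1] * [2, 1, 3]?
Use y[k] = Σ_i a[i]·b[k-i] at k=3. y[3] = 4×3 + 2×1 + 1×2 = 16

16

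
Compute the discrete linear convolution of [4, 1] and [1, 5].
y[0] = 4×1 = 4; y[1] = 4×5 + 1×1 = 21; y[2] = 1×5 = 5

[4, 21, 5]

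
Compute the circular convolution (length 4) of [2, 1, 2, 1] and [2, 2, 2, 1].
Use y[k] = Σ_j u[j]·v[(k-j) mod 4]. y[0] = 2×2 + 1×1 + 2×2 + 1×2 = 11; y[1] = 2×2 + 1×2 + 2×1 + 1×2 = 10; y[2] = 2×2 + 1×2 + 2×2 + 1×1 = 11; y[3] = 2×1 + 1×2 + 2×2 + 1×2 = 10. Result: [11, 10, 11, 10]

[11, 10, 11, 10]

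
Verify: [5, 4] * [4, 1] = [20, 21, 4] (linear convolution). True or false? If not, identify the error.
Recompute linear convolution of [5, 4] and [4, 1]: y[0] = 5×4 = 20; y[1] = 5×1 + 4×4 = 21; y[2] = 4×1 = 4 → [20, 21, 4]. Given [20, 21, 4] matches, so answer: Yes

Yes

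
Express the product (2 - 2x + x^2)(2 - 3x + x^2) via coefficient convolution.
Ascending coefficients: a = [2, -2, 1], b = [2, -3, 1]. c[0] = 2×2 = 4; c[1] = 2×-3 + -2×2 = -10; c[2] = 2×1 + -2×-3 + 1×2 = 10; c[3] = -2×1 + 1×-3 = -5; c[4] = 1×1 = 1. Result coefficients: [4, -10, 10, -5, 1] → 4 - 10x + 10x^2 - 5x^3 + x^4

4 - 10x + 10x^2 - 5x^3 + x^4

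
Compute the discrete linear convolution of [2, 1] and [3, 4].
y[0] = 2×3 = 6; y[1] = 2×4 + 1×3 = 11; y[2] = 1×4 = 4

[6, 11, 4]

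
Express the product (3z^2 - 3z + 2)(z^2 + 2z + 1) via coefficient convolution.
Ascending coefficients: a = [2, -3, 3], b = [1, 2, 1]. c[0] = 2×1 = 2; c[1] = 2×2 + -3×1 = 1; c[2] = 2×1 + -3×2 + 3×1 = -1; c[3] = -3×1 + 3×2 = 3; c[4] = 3×1 = 3. Result coefficients: [2, 1, -1, 3, 3] → 3z^4 + 3z^3 - z^2 + z + 2

3z^4 + 3z^3 - z^2 + z + 2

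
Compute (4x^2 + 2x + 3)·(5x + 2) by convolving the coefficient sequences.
Ascending coefficients: a = [3, 2, 4], b = [2, 5]. c[0] = 3×2 = 6; c[1] = 3×5 + 2×2 = 19; c[2] = 2×5 + 4×2 = 18; c[3] = 4×5 = 20. Result coefficients: [6, 19, 18, 20] → 20x^3 + 18x^2 + 19x + 6

20x^3 + 18x^2 + 19x + 6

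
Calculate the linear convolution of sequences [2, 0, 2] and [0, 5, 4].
y[0] = 2×0 = 0; y[1] = 2×5 + 0×0 = 10; y[2] = 2×4 + 0×5 + 2×0 = 8; y[3] = 0×4 + 2×5 = 10; y[4] = 2×4 = 8

[0, 10, 8, 10, 8]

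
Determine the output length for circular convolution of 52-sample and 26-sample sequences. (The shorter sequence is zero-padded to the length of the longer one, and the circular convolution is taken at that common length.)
Circular convolution (zero-padding the shorter input) has length max(m, n) = max(52, 26) = 52

52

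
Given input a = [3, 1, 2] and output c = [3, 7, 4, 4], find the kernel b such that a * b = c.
Output length 4 = len(a) + len(b) - 1 ⇒ len(b) = 2. Solve b forward using b[k] = (c[k] - Σ_{i≥1} a[i]·b[k-i]) / a[0]: b[0] = c[0] / a[0] = 3 / 3 = 1; b[1] = (c[1] - 1×1) / a[0] = (7 - 1×1) / 3 = 2. So b = [1, 2]. Forward-check [3, 1, 2] * [1, 2]: c[0] = 3×1 = 3; c[1] = 3×2 + 1×1 = 7; c[2] = 1×2 + 2×1 = 4; c[3] = 2×2 = 4 → [3, 7, 4, 4] ✓

[1, 2]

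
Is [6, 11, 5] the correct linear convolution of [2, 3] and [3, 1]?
Recompute linear convolution of [2, 3] and [3, 1]: y[0] = 2×3 = 6; y[1] = 2×1 + 3×3 = 11; y[2] = 3×1 = 3 → [6, 11, 3]. Compare to given [6, 11, 5]: they differ at index 2: given 5, correct 3, so answer: No

No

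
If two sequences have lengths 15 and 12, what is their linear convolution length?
Linear/full convolution length: m + n - 1 = 15 + 12 - 1 = 26

26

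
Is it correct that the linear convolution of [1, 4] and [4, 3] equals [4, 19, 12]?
Recompute linear convolution of [1, 4] and [4, 3]: y[0] = 1×4 = 4; y[1] = 1×3 + 4×4 = 19; y[2] = 4×3 = 12 → [4, 19, 12]. Given [4, 19, 12] matches, so answer: Yes

Yes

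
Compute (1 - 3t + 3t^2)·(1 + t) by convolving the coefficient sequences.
Ascending coefficients: a = [1, -3, 3], b = [1, 1]. c[0] = 1×1 = 1; c[1] = 1×1 + -3×1 = -2; c[2] = -3×1 + 3×1 = 0; c[3] = 3×1 = 3. Result coefficients: [1, -2, 0, 3] → 1 - 2t + 3t^3

1 - 2t + 3t^3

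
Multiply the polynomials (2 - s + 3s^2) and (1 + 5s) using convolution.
Ascending coefficients: a = [2, -1, 3], b = [1, 5]. c[0] = 2×1 = 2; c[1] = 2×5 + -1×1 = 9; c[2] = -1×5 + 3×1 = -2; c[3] = 3×5 = 15. Result coefficients: [2, 9, -2, 15] → 2 + 9s - 2s^2 + 15s^3

2 + 9s - 2s^2 + 15s^3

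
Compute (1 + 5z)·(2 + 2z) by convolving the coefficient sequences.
Ascending coefficients: a = [1, 5], b = [2, 2]. c[0] = 1×2 = 2; c[1] = 1×2 + 5×2 = 12; c[2] = 5×2 = 10. Result coefficients: [2, 12, 10] → 2 + 12z + 10z^2

2 + 12z + 10z^2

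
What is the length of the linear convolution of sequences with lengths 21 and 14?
Linear/full convolution length: m + n - 1 = 21 + 14 - 1 = 34

34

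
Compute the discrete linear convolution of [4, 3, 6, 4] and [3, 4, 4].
y[0] = 4×3 = 12; y[1] = 4×4 + 3×3 = 25; y[2] = 4×4 + 3×4 + 6×3 = 46; y[3] = 3×4 + 6×4 + 4×3 = 48; y[4] = 6×4 + 4×4 = 40; y[5] = 4×4 = 16

[12, 25, 46, 48, 40, 16]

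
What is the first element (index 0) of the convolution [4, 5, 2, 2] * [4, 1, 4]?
Use y[k] = Σ_i a[i]·b[k-i] at k=0. y[0] = 4×4 = 16

16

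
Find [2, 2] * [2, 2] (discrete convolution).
y[0] = 2×2 = 4; y[1] = 2×2 + 2×2 = 8; y[2] = 2×2 = 4

[4, 8, 4]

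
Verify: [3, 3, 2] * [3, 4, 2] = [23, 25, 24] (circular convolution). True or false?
Recompute circular convolution of [3, 3, 2] and [3, 4, 2]: y[0] = 3×3 + 3×2 + 2×4 = 23; y[1] = 3×4 + 3×3 + 2×2 = 25; y[2] = 3×2 + 3×4 + 2×3 = 24 → [23, 25, 24]. Given [23, 25, 24] matches, so answer: Yes

Yes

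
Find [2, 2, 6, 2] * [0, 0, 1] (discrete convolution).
y[0] = 2×0 = 0; y[1] = 2×0 + 2×0 = 0; y[2] = 2×1 + 2×0 + 6×0 = 2; y[3] = 2×1 + 6×0 + 2×0 = 2; y[4] = 6×1 + 2×0 = 6; y[5] = 2×1 = 2

[0, 0, 2, 2, 6, 2]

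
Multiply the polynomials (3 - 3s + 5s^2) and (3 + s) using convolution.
Ascending coefficients: a = [3, -3, 5], b = [3, 1]. c[0] = 3×3 = 9; c[1] = 3×1 + -3×3 = -6; c[2] = -3×1 + 5×3 = 12; c[3] = 5×1 = 5. Result coefficients: [9, -6, 12, 5] → 9 - 6s + 12s^2 + 5s^3

9 - 6s + 12s^2 + 5s^3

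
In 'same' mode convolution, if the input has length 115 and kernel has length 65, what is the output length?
'Same' mode returns an output with the same length as the input: 115

115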